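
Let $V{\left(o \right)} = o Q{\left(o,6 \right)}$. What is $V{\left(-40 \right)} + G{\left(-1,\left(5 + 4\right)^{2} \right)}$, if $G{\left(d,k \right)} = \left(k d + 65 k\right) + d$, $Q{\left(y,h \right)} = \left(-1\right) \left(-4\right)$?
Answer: $5023$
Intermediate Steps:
$Q{\left(y,h \right)} = 4$
$V{\left(o \right)} = 4 o$ ($V{\left(o \right)} = o 4 = 4 o$)
$G{\left(d,k \right)} = d + 65 k + d k$ ($G{\left(d,k \right)} = \left(d k + 65 k\right) + d = \left(65 k + d k\right) + d = d + 65 k + d k$)
$V{\left(-40 \right)} + G{\left(-1,\left(5 + 4\right)^{2} \right)} = 4 \left(-40\right) - \left(1 - 64 \left(5 + 4\right)^{2}\right) = -160 - \left(82 - 5265\right) = -160 - -5183 = -160 + 5183 = 5023$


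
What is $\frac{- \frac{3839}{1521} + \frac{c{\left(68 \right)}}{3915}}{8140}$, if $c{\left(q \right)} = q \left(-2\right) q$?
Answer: $- \frac{3232877}{5385708900} \approx -0.00060027$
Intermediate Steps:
$c{\left(q \right)} = - 2 q^{2}$ ($c{\left(q \right)} = - 2 q q = - 2 q^{2}$)
$\frac{- \frac{3839}{1521} + \frac{c{\left(68 \right)}}{3915}}{8140} = \frac{- \frac{3839}{1521} + \frac{\left(-2\right) 68^{2}}{3915}}{8140} = \left(\left(-3839\right) \frac{1}{1521} + \left(-2\right) 4624 \cdot \frac{1}{3915}\right) \frac{1}{8140} = \left(- \frac{3839}{1521} - \frac{9248}{3915}\right) \frac{1}{8140} = \left(- \frac{3232877}{661635}\right) \frac{1}{8140} = - \frac{3232877}{5385708900}$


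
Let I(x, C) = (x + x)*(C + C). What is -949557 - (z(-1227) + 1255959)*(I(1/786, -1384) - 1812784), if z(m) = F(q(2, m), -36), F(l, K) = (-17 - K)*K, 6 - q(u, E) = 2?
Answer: 298097092872033/131 ≈ 2.2755e+12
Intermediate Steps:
q(u, E) = 4 (q(u, E) = 6 - 1*2 = 6 - 2 = 4)
F(l, K) = K*(-17 - K)
z(m) = -684 (z(m) = -1*(-36)*(17 - 36) = -1*(-36)*(-19) = -684)
I(x, C) = 4*C*x (I(x, C) = (2*x)*(2*C) = 4*C*x)
-949557 - (z(-1227) + 1255959)*(I(1/786, -1384) - 1812784) = -949557 - (-684 + 1255959)*(4*(-1384)/786 - 1812784) = -949557 - 1255275*(4*(-1384)*(1/786) - 1812784) = -949557 - 1255275*(-2768/393 - 1812784) = -949557 - 1255275*(-712426880)/393 = -949557 - 1*(-298097217264000/131) = -949557 + 298097217264000/131 = 298097092872033/131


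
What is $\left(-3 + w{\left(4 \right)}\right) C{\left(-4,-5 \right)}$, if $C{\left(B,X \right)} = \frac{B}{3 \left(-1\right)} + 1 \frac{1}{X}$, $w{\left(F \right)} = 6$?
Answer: $\frac{17}{5} \approx 3.4$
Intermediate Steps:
$C{\left(B,X \right)} = \frac{1}{X} - \frac{B}{3}$ ($C{\left(B,X \right)} = \frac{B}{-3} + \frac{1}{X} = B \left(- \frac{1}{3}\right) + \frac{1}{X} = - \frac{B}{3} + \frac{1}{X} = \frac{1}{X} - \frac{B}{3}$)
$\left(-3 + w{\left(4 \right)}\right) C{\left(-4,-5 \right)} = \left(-3 + 6\right) \left(\frac{1}{-5} - - \frac{4}{3}\right) = 3 \left(- \frac{1}{5} + \frac{4}{3}\right) = 3 \cdot \frac{17}{15} = \frac{17}{5}$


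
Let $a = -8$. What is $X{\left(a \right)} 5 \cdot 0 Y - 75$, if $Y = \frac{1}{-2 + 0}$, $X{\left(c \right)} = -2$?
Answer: $-75$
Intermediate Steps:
$Y = - \frac{1}{2}$ ($Y = \frac{1}{-2} = - \frac{1}{2} \approx -0.5$)
$X{\left(a \right)} 5 \cdot 0 Y - 75 = - 2 \cdot 5 \cdot 0 \left(- \frac{1}{2}\right) - 75 = - 2 \cdot 0 \left(- \frac{1}{2}\right) - 75 = \left(-2\right) 0 - 75 = 0 - 75 = -75$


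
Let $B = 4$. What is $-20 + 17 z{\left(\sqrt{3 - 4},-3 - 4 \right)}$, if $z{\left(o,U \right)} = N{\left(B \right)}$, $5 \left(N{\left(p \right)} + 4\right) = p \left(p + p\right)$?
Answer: $\frac{104}{5} \approx 20.8$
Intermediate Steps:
$N{\left(p \right)} = -4 + \frac{2 p^{2}}{5}$ ($N{\left(p \right)} = -4 + \frac{p \left(p + p\right)}{5} = -4 + \frac{p 2 p}{5} = -4 + \frac{2 p^{2}}{5}$)
$z{\left(o,U \right)} = \frac{12}{5}$ ($z{\left(o,U \right)} = -4 + \frac{2 \cdot 4^{2}}{5} = -4 + \frac{2}{5} \cdot 16 = -4 + \frac{32}{5} = \frac{12}{5}$)
$-20 + 17 z{\left(\sqrt{3 - 4},-3 - 4 \right)} = -20 + 17 \cdot \frac{12}{5} = -20 + \frac{204}{5} = \frac{104}{5}$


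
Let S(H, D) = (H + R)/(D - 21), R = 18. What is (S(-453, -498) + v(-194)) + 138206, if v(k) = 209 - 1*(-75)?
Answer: 23958915/173 ≈ 1.3849e+5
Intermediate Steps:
v(k) = 284 (v(k) = 209 + 75 = 284)
S(H, D) = (18 + H)/(-21 + D) (S(H, D) = (H + 18)/(D - 21) = (18 + H)/(-21 + D))
(S(-453, -498) + v(-194)) + 138206 = ((18 - 453)/(-21 - 498) + 284) + 138206 = (-435/(-519) + 284) + 138206 = (-1/519*(-435) + 284) + 138206 = (145/173 + 284) + 138206 = 49277/173 + 138206 = 23958915/173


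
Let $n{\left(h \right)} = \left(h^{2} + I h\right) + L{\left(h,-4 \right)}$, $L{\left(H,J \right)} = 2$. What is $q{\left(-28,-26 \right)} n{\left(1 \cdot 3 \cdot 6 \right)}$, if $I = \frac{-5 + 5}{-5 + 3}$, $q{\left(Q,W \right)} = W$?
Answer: $-8476$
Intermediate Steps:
$I = 0$ ($I = \frac{0}{-2} = 0 \left(- \frac{1}{2}\right) = 0$)
$n{\left(h \right)} = 2 + h^{2}$ ($n{\left(h \right)} = \left(h^{2} + 0 h\right) + 2 = \left(h^{2} + 0\right) + 2 = h^{2} + 2 = 2 + h^{2}$)
$q{\left(-28,-26 \right)} n{\left(1 \cdot 3 \cdot 6 \right)} = - 26 \left(2 + \left(1 \cdot 3 \cdot 6\right)^{2}\right) = - 26 \left(2 + \left(3 \cdot 6\right)^{2}\right) = - 26 \left(2 + 18^{2}\right) = - 26 \left(2 + 324\right) = \left(-26\right) 326 = -8476$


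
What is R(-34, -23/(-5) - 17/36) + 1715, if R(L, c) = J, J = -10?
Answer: 1705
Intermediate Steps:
R(L, c) = -10
R(-34, -23/(-5) - 17/36) + 1715 = -10 + 1715 = 1705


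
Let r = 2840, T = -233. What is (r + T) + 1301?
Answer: 3908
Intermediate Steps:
(r + T) + 1301 = (2840 - 233) + 1301 = 2607 + 1301 = 3908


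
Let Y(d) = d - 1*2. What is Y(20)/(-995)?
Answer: -18/995 ≈ -0.018090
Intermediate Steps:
Y(d) = -2 + d (Y(d) = d - 2 = -2 + d)
Y(20)/(-995) = (-2 + 20)/(-995) = 18*(-1/995) = -18/995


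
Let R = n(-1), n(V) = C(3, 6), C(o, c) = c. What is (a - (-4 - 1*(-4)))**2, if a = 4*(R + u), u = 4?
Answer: 1600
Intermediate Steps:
n(V) = 6
R = 6
a = 40 (a = 4*(6 + 4) = 4*10 = 40)
(a - (-4 - 1*(-4)))**2 = (40 - (-4 - 1*(-4)))**2 = (40 - (-4 + 4))**2 = (40 - 1*0)**2 = (40 + 0)**2 = 40**2 = 1600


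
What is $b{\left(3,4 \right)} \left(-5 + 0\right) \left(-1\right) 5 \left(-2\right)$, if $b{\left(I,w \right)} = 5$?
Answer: $-250$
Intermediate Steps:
$b{\left(3,4 \right)} \left(-5 + 0\right) \left(-1\right) 5 \left(-2\right) = 5 \left(-5 + 0\right) \left(-1\right) 5 \left(-2\right) = 5 \left(-5\right) \left(\left(-5\right) \left(-2\right)\right) = \left(-25\right) 10 = -250$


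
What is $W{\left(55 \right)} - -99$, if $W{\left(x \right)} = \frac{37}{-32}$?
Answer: $\frac{3131}{32} \approx 97.844$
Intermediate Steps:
$W{\left(x \right)} = - \frac{37}{32}$ ($W{\left(x \right)} = 37 \left(- \frac{1}{32}\right) = - \frac{37}{32}$)
$W{\left(55 \right)} - -99 = - \frac{37}{32} - -99 = - \frac{37}{32} + 99 = \frac{3131}{32}$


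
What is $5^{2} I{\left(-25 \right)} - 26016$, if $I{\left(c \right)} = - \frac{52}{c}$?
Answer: $-25964$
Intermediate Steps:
$5^{2} I{\left(-25 \right)} - 26016 = 5^{2} \left(- \frac{52}{-25}\right) - 26016 = 25 \left(\left(-52\right) \left(- \frac{1}{25}\right)\right) - 26016 = 25 \cdot \frac{52}{25} - 26016 = 52 - 26016 = -25964$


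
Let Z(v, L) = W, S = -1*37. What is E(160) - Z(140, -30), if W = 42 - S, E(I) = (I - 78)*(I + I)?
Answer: 26161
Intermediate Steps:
S = -37
E(I) = 2*I*(-78 + I) (E(I) = (-78 + I)*(2*I) = 2*I*(-78 + I))
W = 79 (W = 42 - 1*(-37) = 42 + 37 = 79)
Z(v, L) = 79
E(160) - Z(140, -30) = 2*160*(-78 + 160) - 1*79 = 2*160*82 - 79 = 26240 - 79 = 26161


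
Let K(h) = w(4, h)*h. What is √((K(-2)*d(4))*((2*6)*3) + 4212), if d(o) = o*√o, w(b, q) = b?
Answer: 6*√53 ≈ 43.681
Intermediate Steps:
d(o) = o^(3/2)
K(h) = 4*h
√((K(-2)*d(4))*((2*6)*3) + 4212) = √(((4*(-2))*4^(3/2))*((2*6)*3) + 4212) = √((-8*8)*(12*3) + 4212) = √(-64*36 + 4212) = √(-2304 + 4212) = √1908 = 6*√53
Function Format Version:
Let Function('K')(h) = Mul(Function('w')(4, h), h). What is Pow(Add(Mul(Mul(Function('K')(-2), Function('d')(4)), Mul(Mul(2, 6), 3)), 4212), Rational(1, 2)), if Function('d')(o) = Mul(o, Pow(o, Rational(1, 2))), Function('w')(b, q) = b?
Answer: Mul(6, Pow(53, Rational(1, 2))) ≈ 43.681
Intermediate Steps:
Function('d')(o) = Pow(o, Rational(3, 2))
Function('K')(h) = Mul(4, h)
Pow(Add(Mul(Mul(Function('K')(-2), Function('d')(4)), Mul(Mul(2, 6), 3)), 4212), Rational(1, 2)) = Pow(Add(Mul(Mul(Mul(4, -2), Pow(4, Rational(3, 2))), Mul(Mul(2, 6), 3)), 4212), Rational(1, 2)) = Pow(Add(Mul(Mul(-8, 8), Mul(12, 3)), 4212), Rational(1, 2)) = Pow(Add(Mul(-64, 36), 4212), Rational(1, 2)) = Pow(Add(-2304, 4212), Rational(1, 2)) = Pow(1908, Rational(1, 2)) = Mul(6, Pow(53, Rational(1, 2)))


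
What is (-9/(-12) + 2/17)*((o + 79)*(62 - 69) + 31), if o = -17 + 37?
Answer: -19529/34 ≈ -574.38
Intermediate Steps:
o = 20
(-9/(-12) + 2/17)*((o + 79)*(62 - 69) + 31) = (-9/(-12) + 2/17)*((20 + 79)*(62 - 69) + 31) = (-9*(-1/12) + 2*(1/17))*(99*(-7) + 31) = (3/4 + 2/17)*(-693 + 31) = (59/68)*(-662) = -19529/34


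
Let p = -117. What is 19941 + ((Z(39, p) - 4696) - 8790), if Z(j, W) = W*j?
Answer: 1892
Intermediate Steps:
19941 + ((Z(39, p) - 4696) - 8790) = 19941 + ((-117*39 - 4696) - 8790) = 19941 + ((-4563 - 4696) - 8790) = 19941 + (-9259 - 8790) = 19941 - 18049 = 1892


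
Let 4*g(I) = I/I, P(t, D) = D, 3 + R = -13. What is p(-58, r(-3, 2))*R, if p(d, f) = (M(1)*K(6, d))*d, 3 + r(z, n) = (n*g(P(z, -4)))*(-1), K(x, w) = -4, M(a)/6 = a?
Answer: -22272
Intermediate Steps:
R = -16 (R = -3 - 13 = -16)
M(a) = 6*a
g(I) = 1/4 (g(I) = (I/I)/4 = (1/4)*1 = 1/4)
r(z, n) = -3 - n/4 (r(z, n) = -3 + (n*(1/4))*(-1) = -3 + (n/4)*(-1) = -3 - n/4)
p(d, f) = -24*d (p(d, f) = ((6*1)*(-4))*d = (6*(-4))*d = -24*d)
p(-58, r(-3, 2))*R = -24*(-58)*(-16) = 1392*(-16) = -22272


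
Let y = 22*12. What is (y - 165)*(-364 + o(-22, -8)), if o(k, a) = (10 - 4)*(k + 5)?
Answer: -46134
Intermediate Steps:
y = 264
o(k, a) = 30 + 6*k (o(k, a) = 6*(5 + k) = 30 + 6*k)
(y - 165)*(-364 + o(-22, -8)) = (264 - 165)*(-364 + (30 + 6*(-22))) = 99*(-364 + (30 - 132)) = 99*(-364 - 102) = 99*(-466) = -46134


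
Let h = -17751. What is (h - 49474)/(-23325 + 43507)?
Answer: -67225/20182 ≈ -3.3309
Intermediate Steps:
(h - 49474)/(-23325 + 43507) = (-17751 - 49474)/(-23325 + 43507) = -67225/20182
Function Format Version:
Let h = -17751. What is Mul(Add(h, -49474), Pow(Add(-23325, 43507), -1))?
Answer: Rational(-67225, 20182) ≈ -3.3309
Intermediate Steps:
Mul(Add(h, -49474), Pow(Add(-23325, 43507), -1)) = Mul(Add(-17751, -49474), Pow(Add(-23325, 43507), -1)) = Mul(-67225, Pow(20182, -1)) = Mul(-67225, Rational(1, 20182)) = Rational(-67225, 20182)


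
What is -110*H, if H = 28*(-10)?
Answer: 30800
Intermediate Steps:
H = -280
-110*H = -110*(-280) = 30800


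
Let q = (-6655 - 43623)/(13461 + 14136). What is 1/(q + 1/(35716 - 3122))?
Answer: -899496618/1638733535 ≈ -0.54890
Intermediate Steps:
q = -50278/27597 ≈ -1.8219
1/(q + 1/(35716 - 3122)) = 1/(-50278/27597 + 1/(35716 - 3122)) = 1/(-50278/27597 + 1/32594) = 1/(-1638733535/899496618) = -899496618/1638733535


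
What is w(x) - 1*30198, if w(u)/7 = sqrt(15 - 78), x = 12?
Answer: -30198 + 21*I*sqrt(7) ≈ -30198.0 + 55.561*I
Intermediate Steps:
w(u) = 21*I*sqrt(7) (w(u) = 7*sqrt(15 - 78) = 7*sqrt(-63) = 7*(3*I*sqrt(7)) = 21*I*sqrt(7))
w(x) - 1*30198 = 21*I*sqrt(7) - 1*30198 = 21*I*sqrt(7) - 30198 = -30198 + 21*I*sqrt(7)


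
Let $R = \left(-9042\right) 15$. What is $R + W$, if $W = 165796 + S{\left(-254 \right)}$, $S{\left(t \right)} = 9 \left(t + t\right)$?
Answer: $25594$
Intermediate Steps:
$R = -135630$
$S{\left(t \right)} = 18 t$ ($S{\left(t \right)} = 9 \cdot 2 t = 18 t$)
$W = 161224$ ($W = 165796 + 18 \left(-254\right) = 165796 - 4572 = 161224$)
$R + W = -135630 + 161224 = 25594$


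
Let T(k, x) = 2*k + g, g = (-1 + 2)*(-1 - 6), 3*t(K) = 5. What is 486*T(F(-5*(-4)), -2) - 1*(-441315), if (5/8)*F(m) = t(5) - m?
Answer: 409401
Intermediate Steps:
t(K) = 5/3 (t(K) = (1/3)*5 = 5/3)
F(m) = 8/3 - 8*m/5 (F(m) = 8*(5/3 - m)/5 = 8/3 - 8*m/5)
g = -7 (g = 1*(-7) = -7)
T(k, x) = -7 + 2*k (T(k, x) = 2*k - 7 = -7 + 2*k)
486*T(F(-5*(-4)), -2) - 1*(-441315) = 486*(-7 + 2*(8/3 - (-8)*(-4))) - 1*(-441315) = 486*(-7 + 2*(8/3 - 8/5*20)) + 441315 = 486*(-7 + 2*(8/3 - 32)) + 441315 = 486*(-7 + 2*(-88/3)) + 441315 = 486*(-7 - 176/3) + 441315 = 486*(-197/3) + 441315 = -31914 + 441315 = 409401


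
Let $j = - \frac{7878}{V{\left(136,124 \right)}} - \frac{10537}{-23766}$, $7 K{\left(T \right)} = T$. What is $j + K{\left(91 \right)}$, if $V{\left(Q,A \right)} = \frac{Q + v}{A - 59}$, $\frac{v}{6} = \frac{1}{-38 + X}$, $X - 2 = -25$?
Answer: $- \frac{73971257927}{19702014} \approx -3754.5$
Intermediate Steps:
$X = -23$ ($X = 2 - 25 = -23$)
$v = - \frac{6}{61}$ ($v = \frac{6}{-38 - 23} = \frac{6}{-61} = 6 \left(- \frac{1}{61}\right) = - \frac{6}{61} \approx -0.098361$)
$K{\left(T \right)} = \frac{T}{7}$
$V{\left(Q,A \right)} = \frac{- \frac{6}{61} + Q}{-59 + A}$ ($V{\left(Q,A \right)} = \frac{Q - \frac{6}{61}}{A - 59} = \frac{- \frac{6}{61} + Q}{-59 + A}$)
$j = - \frac{74227384109}{19702014}$ ($j = - \frac{7878}{\frac{1}{-59 + 124} \left(- \frac{6}{61} + 136\right)} - \frac{10537}{-23766} = - \frac{7878}{\frac{1}{65} \cdot \frac{8290}{61}} - - \frac{10537}{23766} = - \frac{7878}{\frac{1}{65} \cdot \frac{8290}{61}} + \frac{10537}{23766} = - \frac{7878}{\frac{1658}{793}} + \frac{10537}{23766} = \left(-7878\right) \frac{793}{1658} + \frac{10537}{23766} = - \frac{3123627}{829} + \frac{10537}{23766} = - \frac{74227384109}{19702014} \approx -3767.5$)
$j + K{\left(91 \right)} = - \frac{74227384109}{19702014} + \frac{1}{7} \cdot 91 = - \frac{74227384109}{19702014} + 13 = - \frac{73971257927}{19702014}$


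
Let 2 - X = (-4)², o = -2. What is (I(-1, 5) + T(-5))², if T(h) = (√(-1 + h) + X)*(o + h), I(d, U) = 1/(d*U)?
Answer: 231771/25 - 6846*I*√6/5 ≈ 9270.8 - 3353.8*I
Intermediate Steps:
I(d, U) = 1/(U*d)
X = -14 (X = 2 - 1*(-4)² = 2 - 1*16 = 2 - 16 = -14)
T(h) = (-14 + √(-1 + h))*(-2 + h) (T(h) = (√(-1 + h) - 14)*(-2 + h) = (-14 + √(-1 + h))*(-2 + h))
(I(-1, 5) + T(-5))² = (1/(5*(-1)) + (28 - 14*(-5) - 2*√(-1 - 5) - 5*√(-1 - 5)))² = ((⅕)*(-1) + (28 + 70 - 2*I*√6 - 5*I*√6))² = (-⅕ + (28 + 70 - 2*I*√6 - 5*I*√6))² = (-⅕ + (98 - 7*I*√6))² = (489/5 - 7*I*√6)²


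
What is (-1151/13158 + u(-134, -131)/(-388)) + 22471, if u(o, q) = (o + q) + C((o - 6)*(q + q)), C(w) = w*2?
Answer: 56879527793/2552652 ≈ 22283.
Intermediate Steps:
C(w) = 2*w
u(o, q) = o + q + 4*q*(-6 + o) (u(o, q) = (o + q) + 2*((o - 6)*(q + q)) = (o + q) + 2*((-6 + o)*(2*q)) = (o + q) + 2*(2*q*(-6 + o)) = (o + q) + 4*q*(-6 + o) = o + q + 4*q*(-6 + o))
(-1151/13158 + u(-134, -131)/(-388)) + 22471 = (-1151/13158 + (-134 - 131 + 4*(-131)*(-6 - 134))/(-388)) + 22471 = (-1151*1/13158 + (-134 - 131 + 4*(-131)*(-140))*(-1/388)) + 22471 = (-1151/13158 + (-134 - 131 + 73360)*(-1/388)) + 22471 = (-1151/13158 + 73095*(-1/388)) + 22471 = (-1151/13158 - 73095/388) + 22471 = -481115299/2552652 + 22471 = 56879527793/2552652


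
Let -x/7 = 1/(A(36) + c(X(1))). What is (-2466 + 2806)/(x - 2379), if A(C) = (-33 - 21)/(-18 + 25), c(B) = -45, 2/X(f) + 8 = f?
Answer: -62730/438901 ≈ -0.14293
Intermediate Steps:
X(f) = 2/(-8 + f)
A(C) = -54/7
x = 49/369 (x = -7/(-54/7 - 45) = -7/(-369/7) = -7*(-7/369) = 49/369 ≈ 0.13279)
(-2466 + 2806)/(x - 2379) = (-2466 + 2806)/(49/369 - 2379) = 340/(-877802/369) = 340*(-369/877802) = -62730/438901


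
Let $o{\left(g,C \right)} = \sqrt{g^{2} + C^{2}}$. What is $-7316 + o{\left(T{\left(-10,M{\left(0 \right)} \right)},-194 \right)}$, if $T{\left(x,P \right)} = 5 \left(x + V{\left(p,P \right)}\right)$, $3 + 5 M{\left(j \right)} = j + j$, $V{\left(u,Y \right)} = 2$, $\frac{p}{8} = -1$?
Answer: $-7316 + 2 \sqrt{9809} \approx -7117.9$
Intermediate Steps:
$p = -8$ ($p = 8 \left(-1\right) = -8$)
$M{\left(j \right)} = - \frac{3}{5} + \frac{2 j}{5}$ ($M{\left(j \right)} = - \frac{3}{5} + \frac{j + j}{5} = - \frac{3}{5} + \frac{2 j}{5}$)
$T{\left(x,P \right)} = 10 + 5 x$ ($T{\left(x,P \right)} = 5 \left(x + 2\right) = 5 \left(2 + x\right) = 10 + 5 x$)
$o{\left(g,C \right)} = \sqrt{C^{2} + g^{2}}$
$-7316 + o{\left(T{\left(-10,M{\left(0 \right)} \right)},-194 \right)} = -7316 + \sqrt{\left(-194\right)^{2} + \left(10 + 5 \left(-10\right)\right)^{2}} = -7316 + \sqrt{37636 + \left(10 - 50\right)^{2}} = -7316 + \sqrt{37636 + \left(-40\right)^{2}} = -7316 + \sqrt{37636 + 1600} = -7316 + \sqrt{39236} = -7316 + 2 \sqrt{9809}$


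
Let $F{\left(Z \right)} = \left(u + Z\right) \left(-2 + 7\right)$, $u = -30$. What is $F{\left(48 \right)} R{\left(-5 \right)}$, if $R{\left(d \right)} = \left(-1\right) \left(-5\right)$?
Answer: $450$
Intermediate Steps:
$R{\left(d \right)} = 5$
$F{\left(Z \right)} = -150 + 5 Z$ ($F{\left(Z \right)} = \left(-30 + Z\right) \left(-2 + 7\right) = \left(-30 + Z\right) 5 = -150 + 5 Z$)
$F{\left(48 \right)} R{\left(-5 \right)} = \left(-150 + 5 \cdot 48\right) 5 = \left(-150 + 240\right) 5 = 90 \cdot 5 = 450$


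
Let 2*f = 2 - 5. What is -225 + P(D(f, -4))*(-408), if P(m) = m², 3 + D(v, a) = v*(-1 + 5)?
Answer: -33273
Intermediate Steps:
f = -3/2 (f = (2 - 5)/2 = (½)*(-3) = -3/2 ≈ -1.5000)
D(v, a) = -3 + 4*v (D(v, a) = -3 + v*(-1 + 5) = -3 + v*4 = -3 + 4*v)
-225 + P(D(f, -4))*(-408) = -225 + (-3 + 4*(-3/2))²*(-408) = -225 + (-3 - 6)²*(-408) = -225 + (-9)²*(-408) = -225 + 81*(-408) = -225 - 33048 = -33273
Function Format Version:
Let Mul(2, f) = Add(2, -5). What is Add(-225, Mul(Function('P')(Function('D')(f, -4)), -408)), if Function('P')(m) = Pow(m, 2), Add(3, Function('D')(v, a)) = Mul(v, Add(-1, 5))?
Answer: -33273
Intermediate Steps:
f = Rational(-3, 2) (f = Mul(Rational(1, 2), Add(2, -5)) = Mul(Rational(1, 2), -3) = Rational(-3, 2) ≈ -1.5000)
Function('D')(v, a) = Add(-3, Mul(4, v)) (Function('D')(v, a) = Add(-3, Mul(v, Add(-1, 5))) = Add(-3, Mul(v, 4)) = Add(-3, Mul(4, v)))
Add(-225, Mul(Function('P')(Function('D')(f, -4)), -408)) = Add(-225, Mul(Pow(Add(-3, Mul(4, Rational(-3, 2))), 2), -408)) = Add(-225, Mul(Pow(Add(-3, -6), 2), -408)) = Add(-225, Mul(Pow(-9, 2), -408)) = Add(-225, Mul(81, -408)) = Add(-225, -33048) = -33273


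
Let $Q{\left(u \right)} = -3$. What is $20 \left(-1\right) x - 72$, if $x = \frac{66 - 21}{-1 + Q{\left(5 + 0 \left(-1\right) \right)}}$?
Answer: $153$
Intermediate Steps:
$x = - \frac{45}{4}$ ($x = \frac{66 - 21}{-1 - 3} = \frac{66 - 21}{-4} = 45 \left(- \frac{1}{4}\right) = - \frac{45}{4} \approx -11.25$)
$20 \left(-1\right) x - 72 = 20 \left(-1\right) \left(- \frac{45}{4}\right) - 72 = \left(-20\right) \left(- \frac{45}{4}\right) - 72 = 225 - 72 = 153$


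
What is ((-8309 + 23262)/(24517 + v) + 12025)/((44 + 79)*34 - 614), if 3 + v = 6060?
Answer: 367667303/109088032 ≈ 3.3704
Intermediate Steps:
v = 6057 (v = -3 + 6060 = 6057)
((-8309 + 23262)/(24517 + v) + 12025)/((44 + 79)*34 - 614) = ((-8309 + 23262)/(24517 + 6057) + 12025)/((44 + 79)*34 - 614) = (14953/30574 + 12025)/(123*34 - 614) = (14953*(1/30574) + 12025)/(4182 - 614) = (14953/30574 + 12025)/3568 = (367667303/30574)*(1/3568) = 367667303/109088032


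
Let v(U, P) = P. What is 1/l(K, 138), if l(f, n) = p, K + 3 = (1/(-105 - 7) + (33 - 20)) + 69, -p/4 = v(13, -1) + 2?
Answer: -¼ ≈ -0.25000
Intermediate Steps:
p = -4 (p = -4*(-1 + 2) = -4*1 = -4)
K = 8847/112 (K = -3 + ((1/(-105 - 7) + (33 - 20)) + 69) = -3 + ((1/(-112) + 13) + 69) = -3 + ((-1/112 + 13) + 69) = -3 + (1455/112 + 69) = -3 + 9183/112 = 8847/112 ≈ 78.991)
l(f, n) = -4
1/l(K, 138) = 1/(-4) = -¼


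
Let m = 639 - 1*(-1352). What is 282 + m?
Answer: 2273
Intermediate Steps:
m = 1991 (m = 639 + 1352 = 1991)
282 + m = 282 + 1991 = 2273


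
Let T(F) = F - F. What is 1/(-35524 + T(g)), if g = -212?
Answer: -1/35524 ≈ -2.8150e-5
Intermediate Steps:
T(F) = 0
1/(-35524 + T(g)) = 1/(-35524 + 0) = 1/(-35524) = -1/35524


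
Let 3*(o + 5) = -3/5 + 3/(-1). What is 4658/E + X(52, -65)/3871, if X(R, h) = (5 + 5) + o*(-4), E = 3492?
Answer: 45381599/33793830 ≈ 1.3429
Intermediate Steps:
o = -31/5 (o = -5 + (-3/5 + 3/(-1))/3 = -5 + (-3*⅕ + 3*(-1))/3 = -5 + (-⅗ - 3)/3 = -5 + (⅓)*(-18/5) = -5 - 6/5 = -31/5 ≈ -6.2000)
X(R, h) = 174/5 (X(R, h) = (5 + 5) - 31/5*(-4) = 10 + 124/5 = 174/5)
4658/E + X(52, -65)/3871 = 4658/3492 + (174/5)/3871 = 4658*(1/3492) + (174/5)*(1/3871) = 2329/1746 + 174/19355 = 45381599/33793830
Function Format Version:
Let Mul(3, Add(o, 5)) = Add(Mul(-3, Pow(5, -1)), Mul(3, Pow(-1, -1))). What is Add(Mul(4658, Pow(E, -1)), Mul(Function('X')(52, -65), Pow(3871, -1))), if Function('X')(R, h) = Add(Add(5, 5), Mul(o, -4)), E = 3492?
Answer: Rational(45381599, 33793830) ≈ 1.3429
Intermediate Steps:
o = Rational(-31, 5) (o = Add(-5, Mul(Rational(1, 3), Add(Mul(-3, Pow(5, -1)), Mul(3, Pow(-1, -1))))) = Add(-5, Mul(Rational(1, 3), Add(Mul(-3, Rational(1, 5)), Mul(3, -1)))) = Add(-5, Mul(Rational(1, 3), Add(Rational(-3, 5), -3))) = Add(-5, Mul(Rational(1, 3), Rational(-18, 5))) = Add(-5, Rational(-6, 5)) = Rational(-31, 5) ≈ -6.2000)
Function('X')(R, h) = Rational(174, 5) (Function('X')(R, h) = Add(Add(5, 5), Mul(Rational(-31, 5), -4)) = Add(10, Rational(124, 5)) = Rational(174, 5))
Add(Mul(4658, Pow(E, -1)), Mul(Function('X')(52, -65), Pow(3871, -1))) = Add(Mul(4658, Pow(3492, -1)), Mul(Rational(174, 5), Pow(3871, -1))) = Add(Mul(4658, Rational(1, 3492)), Mul(Rational(174, 5), Rational(1, 3871))) = Add(Rational(2329, 1746), Rational(174, 19355)) = Rational(45381599, 33793830)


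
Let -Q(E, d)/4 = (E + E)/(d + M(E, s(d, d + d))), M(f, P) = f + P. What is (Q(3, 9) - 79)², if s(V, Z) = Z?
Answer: 159201/25 ≈ 6368.0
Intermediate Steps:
M(f, P) = P + f
Q(E, d) = -8*E/(E + 3*d) (Q(E, d) = -4*(E + E)/(d + ((d + d) + E)) = -4*2*E/(d + (2*d + E)) = -4*2*E/(d + (E + 2*d)) = -4*2*E/(E + 3*d) = -8*E/(E + 3*d))
(Q(3, 9) - 79)² = (-8*3/(3 + 3*9) - 79)² = (-8*3/(3 + 27) - 79)² = (-8*3/30 - 79)² = (-8*3*1/30 - 79)² = (-⅘ - 79)² = (-399/5)² = 159201/25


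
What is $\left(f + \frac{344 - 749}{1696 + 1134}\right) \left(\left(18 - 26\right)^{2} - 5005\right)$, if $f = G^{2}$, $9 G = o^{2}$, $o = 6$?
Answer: $- \frac{44345475}{566} \approx -78349.0$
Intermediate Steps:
$G = 4$ ($G = \frac{6^{2}}{9} = \frac{1}{9} \cdot 36 = 4$)
$f = 16$ ($f = 4^{2} = 16$)
$\left(f + \frac{344 - 749}{1696 + 1134}\right) \left(\left(18 - 26\right)^{2} - 5005\right) = \left(16 + \frac{344 - 749}{1696 + 1134}\right) \left(\left(18 - 26\right)^{2} - 5005\right) = \left(16 - \frac{405}{2830}\right) \left(\left(-8\right)^{2} - 5005\right) = \left(16 - \frac{81}{566}\right) \left(64 - 5005\right) = \left(16 - \frac{81}{566}\right) \left(-4941\right) = \frac{8975}{566} \left(-4941\right) = - \frac{44345475}{566}$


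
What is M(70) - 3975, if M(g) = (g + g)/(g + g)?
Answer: -3974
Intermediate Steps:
M(g) = 1 (M(g) = (2*g)/((2*g)) = (2*g)*(1/(2*g)) = 1)
M(70) - 3975 = 1 - 3975 = -3974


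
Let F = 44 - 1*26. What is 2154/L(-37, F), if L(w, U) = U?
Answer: 359/3 ≈ 119.67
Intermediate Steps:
F = 18 (F = 44 - 26 = 18)
2154/L(-37, F) = 2154/18 = 2154*(1/18) = 359/3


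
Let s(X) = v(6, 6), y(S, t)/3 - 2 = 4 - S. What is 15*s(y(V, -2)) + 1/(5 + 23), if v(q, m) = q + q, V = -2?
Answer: 5041/28 ≈ 180.04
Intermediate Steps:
v(q, m) = 2*q
y(S, t) = 18 - 3*S (y(S, t) = 6 + 3*(4 - S) = 6 + (12 - 3*S) = 18 - 3*S)
s(X) = 12 (s(X) = 2*6 = 12)
15*s(y(V, -2)) + 1/(5 + 23) = 15*12 + 1/(5 + 23) = 180 + 1/28 = 5041/28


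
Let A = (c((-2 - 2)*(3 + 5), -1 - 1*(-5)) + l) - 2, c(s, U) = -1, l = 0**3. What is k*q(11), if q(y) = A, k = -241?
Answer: 723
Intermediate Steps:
l = 0
A = -3 (A = (-1 + 0) - 2 = -1 - 2 = -3)
q(y) = -3
k*q(11) = -241*(-3) = 723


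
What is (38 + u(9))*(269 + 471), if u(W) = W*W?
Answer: 88060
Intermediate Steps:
u(W) = W²
(38 + u(9))*(269 + 471) = (38 + 9²)*(269 + 471) = (38 + 81)*740 = 119*740 = 88060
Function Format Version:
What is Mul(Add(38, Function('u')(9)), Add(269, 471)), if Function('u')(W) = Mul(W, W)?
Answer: 88060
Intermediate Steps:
Function('u')(W) = Pow(W, 2)
Mul(Add(38, Function('u')(9)), Add(269, 471)) = Mul(Add(38, Pow(9, 2)), Add(269, 471)) = Mul(Add(38, 81), 740) = Mul(119, 740) = 88060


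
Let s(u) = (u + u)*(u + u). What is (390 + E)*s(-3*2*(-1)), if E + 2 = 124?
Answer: 73728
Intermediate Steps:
s(u) = 4*u**2 (s(u) = (2*u)*(2*u) = 4*u**2)
E = 122 (E = -2 + 124 = 122)
(390 + E)*s(-3*2*(-1)) = (390 + 122)*(4*(-3*2*(-1))**2) = 512*(4*(-6*(-1))**2) = 512*(4*6**2) = 512*(4*36) = 512*144 = 73728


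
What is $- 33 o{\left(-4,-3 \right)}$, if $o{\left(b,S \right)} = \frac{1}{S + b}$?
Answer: $\frac{33}{7} \approx 4.7143$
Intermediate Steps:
$- 33 o{\left(-4,-3 \right)} = - \frac{33}{-3 - 4} = - \frac{33}{-7} = \left(-33\right) \left(- \frac{1}{7}\right) = \frac{33}{7}$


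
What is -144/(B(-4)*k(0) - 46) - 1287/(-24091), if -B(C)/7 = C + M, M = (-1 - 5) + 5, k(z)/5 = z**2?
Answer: 1764153/554093 ≈ 3.1839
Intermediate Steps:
k(z) = 5*z**2
M = -1 (M = -6 + 5 = -1)
B(C) = 7 - 7*C (B(C) = -7*(C - 1) = -7*(-1 + C) = 7 - 7*C)
-144/(B(-4)*k(0) - 46) - 1287/(-24091) = -144/((7 - 7*(-4))*(5*0**2) - 46) - 1287/(-24091) = -144/((7 + 28)*(5*0) - 46) - 1287*(-1/24091) = -144/(35*0 - 46) + 1287/24091 = -144/(0 - 46) + 1287/24091 = -144/(-46) + 1287/24091 = -144*(-1/46) + 1287/24091 = 72/23 + 1287/24091 = 1764153/554093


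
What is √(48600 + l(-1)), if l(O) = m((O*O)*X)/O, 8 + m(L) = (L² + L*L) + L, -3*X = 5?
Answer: √437437/3 ≈ 220.46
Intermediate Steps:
X = -5/3 (X = -⅓*5 = -5/3 ≈ -1.6667)
m(L) = -8 + L + 2*L² (m(L) = -8 + ((L² + L*L) + L) = -8 + ((L² + L²) + L) = -8 + (2*L² + L) = -8 + (L + 2*L²) = -8 + L + 2*L²)
l(O) = (-8 - 5*O²/3 + 50*O⁴/9)/O (l(O) = (-8 + (O*O)*(-5/3) + 2*((O*O)*(-5/3))²)/O = (-8 + O²*(-5/3) + 2*(O²*(-5/3))²)/O = (-8 - 5*O²/3 + 2*(-5*O²/3)²)/O = (-8 - 5*O²/3 + 2*(25*O⁴/9))/O = (-8 - 5*O²/3 + 50*O⁴/9)/O)
√(48600 + l(-1)) = √(48600 + (⅑)*(-72 - 15*(-1)² + 50*(-1)⁴)/(-1)) = √(48600 + (⅑)*(-1)*(-72 - 15*1 + 50*1)) = √(48600 + (⅑)*(-1)*(-72 - 15 + 50)) = √(48600 + (⅑)*(-1)*(-37)) = √(48600 + 37/9) = √(437437/9) = √437437/3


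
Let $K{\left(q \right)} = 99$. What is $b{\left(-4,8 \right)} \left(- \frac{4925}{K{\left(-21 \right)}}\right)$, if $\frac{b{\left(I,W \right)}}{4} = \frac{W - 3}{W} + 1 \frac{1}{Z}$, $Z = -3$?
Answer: $- \frac{34475}{594} \approx -58.039$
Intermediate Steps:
$b{\left(I,W \right)} = - \frac{4}{3} + \frac{4 \left(-3 + W\right)}{W}$ ($b{\left(I,W \right)} = 4 \left(\frac{W - 3}{W} + 1 \frac{1}{-3}\right) = 4 \left(\frac{W - 3}{W} + 1 \left(- \frac{1}{3}\right)\right) = 4 \left(\frac{-3 + W}{W} - \frac{1}{3}\right) = 4 \left(- \frac{1}{3} + \frac{-3 + W}{W}\right) = - \frac{4}{3} + \frac{4 \left(-3 + W\right)}{W}$)
$b{\left(-4,8 \right)} \left(- \frac{4925}{K{\left(-21 \right)}}\right) = \left(\frac{8}{3} - \frac{12}{8}\right) \left(- \frac{4925}{99}\right) = \left(\frac{8}{3} - \frac{3}{2}\right) \left(\left(-4925\right) \frac{1}{99}\right) = \left(\frac{8}{3} - \frac{3}{2}\right) \left(- \frac{4925}{99}\right) = \frac{7}{6} \left(- \frac{4925}{99}\right) = - \frac{34475}{594}$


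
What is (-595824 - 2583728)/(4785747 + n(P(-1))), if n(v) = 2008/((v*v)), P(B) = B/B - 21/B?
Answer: -384725792/579075889 ≈ -0.66438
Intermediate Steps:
P(B) = 1 - 21/B
n(v) = 2008/v**2 (n(v) = 2008/(v**2) = 2008/v**2)
(-595824 - 2583728)/(4785747 + n(P(-1))) = (-595824 - 2583728)/(4785747 + 2008/((-21 - 1)/(-1))**2) = -3179552/(4785747 + 2008/(-1*(-22))**2) = -3179552/(4785747 + 2008/22**2) = -3179552/(4785747 + 2008*(1/484)) = -3179552/(4785747 + 502/121) = -3179552/579075889/121 = -3179552*121/579075889 = -384725792/579075889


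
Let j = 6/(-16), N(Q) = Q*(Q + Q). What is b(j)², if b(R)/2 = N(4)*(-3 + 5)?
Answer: 16384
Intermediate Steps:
N(Q) = 2*Q² (N(Q) = Q*(2*Q) = 2*Q²)
j = -3/8 (j = 6*(-1/16) = -3/8 ≈ -0.37500)
b(R) = 128 (b(R) = 2*((2*4²)*(-3 + 5)) = 2*((2*16)*2) = 2*(32*2) = 2*64 = 128)
b(j)² = 128² = 16384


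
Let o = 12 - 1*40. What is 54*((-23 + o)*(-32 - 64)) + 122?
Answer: 264506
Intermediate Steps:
o = -28 (o = 12 - 40 = -28)
54*((-23 + o)*(-32 - 64)) + 122 = 54*((-23 - 28)*(-32 - 64)) + 122 = 54*(-51*(-96)) + 122 = 54*4896 + 122 = 264384 + 122 = 264506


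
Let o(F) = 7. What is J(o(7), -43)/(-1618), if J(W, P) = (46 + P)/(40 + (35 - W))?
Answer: -3/110024 ≈ -2.7267e-5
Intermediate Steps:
J(W, P) = (46 + P)/(75 - W)
J(o(7), -43)/(-1618) = ((-46 - 1*(-43))/(-75 + 7))/(-1618) = ((-46 + 43)/(-68))*(-1/1618) = -1/68*(-3)*(-1/1618) = (3/68)*(-1/1618) = -3/110024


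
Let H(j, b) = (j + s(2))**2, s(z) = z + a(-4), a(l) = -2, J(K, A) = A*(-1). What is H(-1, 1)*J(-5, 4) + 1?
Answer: -3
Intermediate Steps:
J(K, A) = -A
s(z) = -2 + z (s(z) = z - 2 = -2 + z)
H(j, b) = j**2 (H(j, b) = (j + (-2 + 2))**2 = (j + 0)**2 = j**2)
H(-1, 1)*J(-5, 4) + 1 = (-1)**2*(-1*4) + 1 = 1*(-4) + 1 = -4 + 1 = -3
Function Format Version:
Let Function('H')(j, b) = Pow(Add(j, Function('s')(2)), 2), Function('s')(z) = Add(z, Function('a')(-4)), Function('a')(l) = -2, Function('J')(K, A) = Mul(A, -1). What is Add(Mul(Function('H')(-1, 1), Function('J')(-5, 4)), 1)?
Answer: -3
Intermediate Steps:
Function('J')(K, A) = Mul(-1, A)
Function('s')(z) = Add(-2, z) (Function('s')(z) = Add(z, -2) = Add(-2, z))
Function('H')(j, b) = Pow(j, 2) (Function('H')(j, b) = Pow(Add(j, Add(-2, 2)), 2) = Pow(Add(j, 0), 2) = Pow(j, 2))
Add(Mul(Function('H')(-1, 1), Function('J')(-5, 4)), 1) = Add(Mul(Pow(-1, 2), Mul(-1, 4)), 1) = Add(Mul(1, -4), 1) = Add(-4, 1) = -3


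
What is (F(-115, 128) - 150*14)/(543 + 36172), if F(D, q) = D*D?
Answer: 2225/7343 ≈ 0.30301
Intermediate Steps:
F(D, q) = D**2
(F(-115, 128) - 150*14)/(543 + 36172) = ((-115)**2 - 150*14)/(543 + 36172) = (13225 - 2100)/36715 = 11125*(1/36715) = 2225/7343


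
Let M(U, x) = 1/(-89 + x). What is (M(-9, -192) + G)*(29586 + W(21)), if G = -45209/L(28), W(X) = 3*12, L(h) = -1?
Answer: 376309830816/281 ≈ 1.3392e+9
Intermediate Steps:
W(X) = 36
G = 45209 (G = -45209/(-1) = -45209*(-1) = 45209)
(M(-9, -192) + G)*(29586 + W(21)) = (1/(-89 - 192) + 45209)*(29586 + 36) = (1/(-281) + 45209)*29622 = (-1/281 + 45209)*29622 = (12703728/281)*29622 = 376309830816/281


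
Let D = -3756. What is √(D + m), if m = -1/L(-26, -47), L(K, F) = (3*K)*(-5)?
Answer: I*√571287990/390 ≈ 61.286*I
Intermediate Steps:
L(K, F) = -15*K
m = -1/390 (m = -1/((-15*(-26))) = -1/390 ≈ -0.0025641)
√(D + m) = √(-3756 - 1/390) = √(-1464841/390) = I*√571287990/390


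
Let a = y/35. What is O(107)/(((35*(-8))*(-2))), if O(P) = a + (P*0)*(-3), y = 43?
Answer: 43/19600 ≈ 0.0021939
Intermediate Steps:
a = 43/35 ≈ 1.2286
O(P) = 43/35 (O(P) = 43/35 + (P*0)*(-3) = 43/35 + 0*(-3) = 43/35 + 0 = 43/35)
O(107)/(((35*(-8))*(-2))) = 43/(35*(((35*(-8))*(-2)))) = 43/(35*((-280*(-2)))) = (43/35)/560 = (43/35)*(1/560) = 43/19600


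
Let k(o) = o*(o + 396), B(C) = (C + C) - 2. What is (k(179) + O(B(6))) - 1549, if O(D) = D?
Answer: 101386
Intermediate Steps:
B(C) = -2 + 2*C (B(C) = 2*C - 2 = -2 + 2*C)
k(o) = o*(396 + o)
(k(179) + O(B(6))) - 1549 = (179*(396 + 179) + (-2 + 2*6)) - 1549 = (179*575 + (-2 + 12)) - 1549 = (102925 + 10) - 1549 = 102935 - 1549 = 101386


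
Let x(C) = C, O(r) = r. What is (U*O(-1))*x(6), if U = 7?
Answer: -42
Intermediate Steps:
(U*O(-1))*x(6) = (7*(-1))*6 = -7*6 = -42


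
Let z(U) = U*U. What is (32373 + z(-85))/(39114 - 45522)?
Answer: -19799/3204 ≈ -6.1795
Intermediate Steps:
z(U) = U²
(32373 + z(-85))/(39114 - 45522) = (32373 + (-85)²)/(39114 - 45522) = (32373 + 7225)/(-6408) = 39598*(-1/6408) = -19799/3204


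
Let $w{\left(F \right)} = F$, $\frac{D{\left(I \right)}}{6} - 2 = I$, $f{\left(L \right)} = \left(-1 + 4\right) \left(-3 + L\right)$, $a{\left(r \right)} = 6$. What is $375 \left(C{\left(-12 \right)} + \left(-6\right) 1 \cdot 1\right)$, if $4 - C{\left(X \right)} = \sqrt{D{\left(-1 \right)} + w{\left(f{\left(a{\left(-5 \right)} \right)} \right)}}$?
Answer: $-750 - 375 \sqrt{15} \approx -2202.4$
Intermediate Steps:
$f{\left(L \right)} = -9 + 3 L$ ($f{\left(L \right)} = 3 \left(-3 + L\right) = -9 + 3 L$)
$D{\left(I \right)} = 12 + 6 I$
$C{\left(X \right)} = 4 - \sqrt{15}$ ($C{\left(X \right)} = 4 - \sqrt{\left(12 + 6 \left(-1\right)\right) + \left(-9 + 3 \cdot 6\right)} = 4 - \sqrt{\left(12 - 6\right) + \left(-9 + 18\right)} = 4 - \sqrt{6 + 9} = 4 - \sqrt{15}$)
$375 \left(C{\left(-12 \right)} + \left(-6\right) 1 \cdot 1\right) = 375 \left(\left(4 - \sqrt{15}\right) + \left(-6\right) 1 \cdot 1\right) = 375 \left(\left(4 - \sqrt{15}\right) - 6\right) = 375 \left(-2 - \sqrt{15}\right) = -750 - 375 \sqrt{15}$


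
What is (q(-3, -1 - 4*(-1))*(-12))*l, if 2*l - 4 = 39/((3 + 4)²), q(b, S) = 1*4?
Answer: -5640/49 ≈ -115.10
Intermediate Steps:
q(b, S) = 4
l = 235/98 (l = 2 + (39/((3 + 4)²))/2 = 2 + (39/(7²))/2 = 2 + (39/49)/2 = 2 + (39*(1/49))/2 = 2 + (½)*(39/49) = 2 + 39/98 = 235/98 ≈ 2.3980)
(q(-3, -1 - 4*(-1))*(-12))*l = (4*(-12))*(235/98) = -48*235/98 = -5640/49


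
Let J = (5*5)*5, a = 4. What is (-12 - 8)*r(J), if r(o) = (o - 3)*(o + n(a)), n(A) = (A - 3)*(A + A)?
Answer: -324520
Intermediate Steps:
n(A) = 2*A*(-3 + A) (n(A) = (-3 + A)*(2*A) = 2*A*(-3 + A))
J = 125 (J = 25*5 = 125)
r(o) = (-3 + o)*(8 + o) (r(o) = (o - 3)*(o + 2*4*(-3 + 4)) = (-3 + o)*(o + 2*4*1) = (-3 + o)*(o + 8) = (-3 + o)*(8 + o))
(-12 - 8)*r(J) = (-12 - 8)*(-24 + 125² + 5*125) = -20*(-24 + 15625 + 625) = -20*16226 = -324520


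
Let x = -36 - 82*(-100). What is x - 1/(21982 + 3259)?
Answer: 206067523/25241 ≈ 8164.0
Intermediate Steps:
x = 8164 (x = -36 + 8200 = 8164)
x - 1/(21982 + 3259) = 8164 - 1/(21982 + 3259) = 8164 - 1/25241 = 206067523/25241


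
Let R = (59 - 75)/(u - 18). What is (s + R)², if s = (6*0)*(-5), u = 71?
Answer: 256/2809 ≈ 0.091136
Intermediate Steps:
R = -16/53 (R = (59 - 75)/(71 - 18) = -16/53 ≈ -0.30189)
s = 0 (s = 0*(-5) = 0)
(s + R)² = (0 - 16/53)² = (-16/53)² = 256/2809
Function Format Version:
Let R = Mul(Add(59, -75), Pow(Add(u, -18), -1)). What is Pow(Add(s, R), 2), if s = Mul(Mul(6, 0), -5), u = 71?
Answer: Rational(256, 2809) ≈ 0.091136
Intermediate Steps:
R = Rational(-16, 53) (R = Mul(Add(59, -75), Pow(Add(71, -18), -1)) = Mul(-16, Pow(53, -1)) = Mul(-16, Rational(1, 53)) = Rational(-16, 53) ≈ -0.30189)
s = 0 (s = Mul(0, -5) = 0)
Pow(Add(s, R), 2) = Pow(Add(0, Rational(-16, 53)), 2) = Pow(Rational(-16, 53), 2) = Rational(256, 2809)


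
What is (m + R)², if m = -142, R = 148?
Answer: 36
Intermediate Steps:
(m + R)² = (-142 + 148)² = 6² = 36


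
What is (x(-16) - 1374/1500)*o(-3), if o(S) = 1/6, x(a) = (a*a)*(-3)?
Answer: -192229/1500 ≈ -128.15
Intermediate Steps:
x(a) = -3*a**2 (x(a) = a**2*(-3) = -3*a**2)
o(S) = 1/6
(x(-16) - 1374/1500)*o(-3) = (-3*(-16)**2 - 1374/1500)*(1/6) = (-3*256 - 1374/1500)*(1/6) = (-768 - 1*229/250)*(1/6) = (-768 - 229/250)*(1/6) = -192229/250*1/6 = -192229/1500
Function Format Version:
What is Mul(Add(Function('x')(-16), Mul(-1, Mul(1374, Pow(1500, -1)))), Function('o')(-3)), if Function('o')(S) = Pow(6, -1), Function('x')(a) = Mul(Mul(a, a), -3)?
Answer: Rational(-192229, 1500) ≈ -128.15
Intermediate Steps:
Function('x')(a) = Mul(-3, Pow(a, 2)) (Function('x')(a) = Mul(Pow(a, 2), -3) = Mul(-3, Pow(a, 2)))
Function('o')(S) = Rational(1, 6)
Mul(Add(Function('x')(-16), Mul(-1, Mul(1374, Pow(1500, -1)))), Function('o')(-3)) = Mul(Add(Mul(-3, Pow(-16, 2)), Mul(-1, Mul(1374, Pow(1500, -1)))), Rational(1, 6)) = Mul(Add(Mul(-3, 256), Mul(-1, Mul(1374, Rational(1, 1500)))), Rational(1, 6)) = Mul(Add(-768, Mul(-1, Rational(229, 250))), Rational(1, 6)) = Mul(Add(-768, Rational(-229, 250)), Rational(1, 6)) = Mul(Rational(-192229, 250), Rational(1, 6)) = Rational(-192229, 1500)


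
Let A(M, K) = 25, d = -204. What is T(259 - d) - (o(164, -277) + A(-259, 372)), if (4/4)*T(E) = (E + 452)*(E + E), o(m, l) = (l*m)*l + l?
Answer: -11736014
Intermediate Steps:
o(m, l) = l + m*l**2 (o(m, l) = m*l**2 + l = l + m*l**2)
T(E) = 2*E*(452 + E) (T(E) = (E + 452)*(E + E) = (452 + E)*(2*E) = 2*E*(452 + E))
T(259 - d) - (o(164, -277) + A(-259, 372)) = 2*(259 - 1*(-204))*(452 + (259 - 1*(-204))) - (-277*(1 - 277*164) + 25) = 2*(259 + 204)*(452 + (259 + 204)) - (-277*(1 - 45428) + 25) = 2*463*(452 + 463) - (-277*(-45427) + 25) = 2*463*915 - (12583279 + 25) = 847290 - 1*12583304 = 847290 - 12583304 = -11736014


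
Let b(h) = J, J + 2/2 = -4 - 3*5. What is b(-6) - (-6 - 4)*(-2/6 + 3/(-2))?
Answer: -115/3 ≈ -38.333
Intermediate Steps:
J = -20 (J = -1 + (-4 - 3*5) = -1 + (-4 - 15) = -1 - 19 = -20)
b(h) = -20
b(-6) - (-6 - 4)*(-2/6 + 3/(-2)) = -20 - (-6 - 4)*(-2/6 + 3/(-2)) = -20 - (-10)*(-2*⅙ + 3*(-½)) = -20 - (-10)*(-⅓ - 3/2) = -20 - (-10)*(-11)/6 = -20 - 1*55/3 = -20 - 55/3 = -115/3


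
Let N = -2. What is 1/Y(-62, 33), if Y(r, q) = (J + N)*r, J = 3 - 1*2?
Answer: 1/62 ≈ 0.016129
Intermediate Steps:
J = 1 (J = 3 - 2 = 1)
Y(r, q) = -r (Y(r, q) = (1 - 2)*r = -r)
1/Y(-62, 33) = 1/(-1*(-62)) = 1/62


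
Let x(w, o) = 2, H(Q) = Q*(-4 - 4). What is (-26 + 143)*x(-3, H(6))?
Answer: 234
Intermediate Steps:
H(Q) = -8*Q (H(Q) = Q*(-8) = -8*Q)
(-26 + 143)*x(-3, H(6)) = (-26 + 143)*2 = 117*2 = 234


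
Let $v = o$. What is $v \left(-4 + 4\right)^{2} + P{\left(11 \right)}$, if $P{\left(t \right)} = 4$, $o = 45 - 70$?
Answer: $4$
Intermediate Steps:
$o = -25$ ($o = 45 - 70 = -25$)
$v = -25$
$v \left(-4 + 4\right)^{2} + P{\left(11 \right)} = - 25 \left(-4 + 4\right)^{2} + 4 = - 25 \cdot 0^{2} + 4 = \left(-25\right) 0 + 4 = 0 + 4 = 4$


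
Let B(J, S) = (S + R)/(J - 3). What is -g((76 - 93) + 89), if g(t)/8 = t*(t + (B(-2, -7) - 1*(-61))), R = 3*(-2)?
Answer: -390528/5 ≈ -78106.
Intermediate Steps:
R = -6
B(J, S) = (-6 + S)/(-3 + J) (B(J, S) = (S - 6)/(J - 3) = (-6 + S)/(-3 + J))
g(t) = 8*t*(318/5 + t) (g(t) = 8*(t*(t + ((-6 - 7)/(-3 - 2) - 1*(-61)))) = 8*(t*(t + (-13/(-5) + 61))) = 8*(t*(t + (-1/5*(-13) + 61))) = 8*(t*(t + (13/5 + 61))) = 8*(t*(t + 318/5)) = 8*(t*(318/5 + t)) = 8*t*(318/5 + t))
-g((76 - 93) + 89) = -8*((76 - 93) + 89)*(318 + 5*((76 - 93) + 89))/5 = -8*(-17 + 89)*(318 + 5*(-17 + 89))/5 = -8*72*(318 + 5*72)/5 = -8*72*(318 + 360)/5 = -8*72*678/5 = -1*390528/5 = -390528/5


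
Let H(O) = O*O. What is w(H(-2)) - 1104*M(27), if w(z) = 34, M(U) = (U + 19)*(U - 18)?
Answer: -457022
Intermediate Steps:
H(O) = O²
M(U) = (-18 + U)*(19 + U) (M(U) = (19 + U)*(-18 + U) = (-18 + U)*(19 + U))
w(H(-2)) - 1104*M(27) = 34 - 1104*(-342 + 27 + 27²) = 34 - 1104*(-342 + 27 + 729) = 34 - 1104*414 = 34 - 457056 = -457022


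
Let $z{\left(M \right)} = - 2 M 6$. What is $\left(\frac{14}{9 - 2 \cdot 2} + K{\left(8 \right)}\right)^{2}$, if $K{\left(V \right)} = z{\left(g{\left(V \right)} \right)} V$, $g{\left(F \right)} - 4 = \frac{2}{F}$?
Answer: $\frac{4104676}{25} \approx 1.6419 \cdot 10^{5}$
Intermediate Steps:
$g{\left(F \right)} = 4 + \frac{2}{F}$
$z{\left(M \right)} = - 12 M$
$K{\left(V \right)} = V \left(-48 - \frac{24}{V}\right)$ ($K{\left(V \right)} = - 12 \left(4 + \frac{2}{V}\right) V = \left(-48 - \frac{24}{V}\right) V = V \left(-48 - \frac{24}{V}\right)$)
$\left(\frac{14}{9 - 2 \cdot 2} + K{\left(8 \right)}\right)^{2} = \left(\frac{14}{9 - 2 \cdot 2} - 408\right)^{2} = \left(\frac{14}{9 - 4} - 408\right)^{2} = \left(\frac{14}{5} - 408\right)^{2} = \left(- \frac{2026}{5}\right)^{2} = \frac{4104676}{25}$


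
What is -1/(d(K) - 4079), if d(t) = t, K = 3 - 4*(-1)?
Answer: 1/4072 ≈ 0.00024558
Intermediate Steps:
K = 7 (K = 3 + 4 = 7)
-1/(d(K) - 4079) = -1/(7 - 4079) = -1/(-4072) = -1*(-1/4072) = 1/4072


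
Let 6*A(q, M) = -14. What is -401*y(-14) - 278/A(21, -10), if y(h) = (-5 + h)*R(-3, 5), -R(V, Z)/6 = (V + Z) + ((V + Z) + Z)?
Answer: -2879148/7 ≈ -4.1131e+5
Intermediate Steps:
R(V, Z) = -18*Z - 12*V (R(V, Z) = -6*((V + Z) + ((V + Z) + Z)) = -6*((V + Z) + (V + 2*Z)) = -6*(2*V + 3*Z) = -18*Z - 12*V)
A(q, M) = -7/3 (A(q, M) = (⅙)*(-14) = -7/3)
y(h) = 270 - 54*h (y(h) = (-5 + h)*(-18*5 - 12*(-3)) = (-5 + h)*(-90 + 36) = (-5 + h)*(-54) = 270 - 54*h)
-401*y(-14) - 278/A(21, -10) = -401*(270 - 54*(-14)) - 278/(-7/3) = -401*(270 + 756) - 278*(-3/7) = -401*1026 + 834/7 = -411426 + 834/7 = -2879148/7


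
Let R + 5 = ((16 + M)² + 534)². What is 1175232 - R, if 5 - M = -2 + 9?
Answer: 642337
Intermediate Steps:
M = -2 (M = 5 - (-2 + 9) = 5 - 1*7 = 5 - 7 = -2)
R = 532895 (R = -5 + ((16 - 2)² + 534)² = -5 + (14² + 534)² = -5 + (196 + 534)² = -5 + 730² = -5 + 532900 = 532895)
1175232 - R = 1175232 - 1*532895 = 1175232 - 532895 = 642337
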